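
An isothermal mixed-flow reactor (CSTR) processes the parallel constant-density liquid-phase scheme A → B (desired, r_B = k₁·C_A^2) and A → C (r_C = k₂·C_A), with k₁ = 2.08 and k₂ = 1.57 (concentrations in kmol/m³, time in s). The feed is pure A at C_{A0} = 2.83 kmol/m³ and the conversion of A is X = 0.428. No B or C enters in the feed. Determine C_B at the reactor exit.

0.826 kmol/m³

Exit C_A = C_{A0}(1−X) = 2.83×0.572 = 1.619 kmol/m³.
In a CSTR the entire volume is at exit conditions, so r_B = 2.08×1.619^2 = 5.450 and r_C = 1.57×1.619 = 2.541.
Fraction of consumed A going to B: r_B/(r_B+r_C) = 0.6820.
C_B = 0.6820·C_{A0}·X = 0.6820×2.83×0.428 = 0.826 kmol/m³.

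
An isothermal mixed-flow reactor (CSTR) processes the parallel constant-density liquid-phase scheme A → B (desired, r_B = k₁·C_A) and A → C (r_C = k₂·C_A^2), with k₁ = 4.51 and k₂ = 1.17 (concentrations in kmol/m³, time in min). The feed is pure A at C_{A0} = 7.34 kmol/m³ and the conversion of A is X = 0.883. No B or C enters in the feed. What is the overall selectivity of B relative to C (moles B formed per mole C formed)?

4.49

Exit C_A = C_{A0}(1−X) = 7.34×0.117 = 0.8588 kmol/m³.
A CSTR operates uniformly at the exit composition, giving r_B = 3.873 and r_C = 0.8629 (each k·C_A^n at C_A = 0.8588).
Overall selectivity = C_B/C_C = r_Bτ/(r_Cτ) = r_B/r_C = 4.49.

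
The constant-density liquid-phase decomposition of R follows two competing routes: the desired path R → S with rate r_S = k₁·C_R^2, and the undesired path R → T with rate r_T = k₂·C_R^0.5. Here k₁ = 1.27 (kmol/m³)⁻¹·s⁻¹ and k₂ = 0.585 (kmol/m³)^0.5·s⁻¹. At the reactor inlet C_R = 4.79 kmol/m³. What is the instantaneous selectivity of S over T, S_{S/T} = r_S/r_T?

S_{S/T} = r_S/r_T = (k₁·C_R^2)/(k₂·C_R^0.5) = (k₁/k₂)·C_R^1.5.
= (1.27×4.790^2) / (0.585×4.790^0.5) = 29.14/1.280 = 22.8.
Since the desired path is higher order in R, keeping C_R high (PFR or concentrated feed) favours S.

22.8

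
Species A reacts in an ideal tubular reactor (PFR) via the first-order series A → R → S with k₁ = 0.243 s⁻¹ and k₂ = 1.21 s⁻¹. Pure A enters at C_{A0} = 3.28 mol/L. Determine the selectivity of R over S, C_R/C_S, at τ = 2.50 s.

For first-order series with pure A initially, C_R(τ) = k₁C_{A0}/(k₂−k₁)·(e^(−k₁τ) − e^(−k₂τ)).
e^(−k₁τ) = e^(−0.243×2.50) = e^(−0.6075) = 0.5447; e^(−k₂τ) = e^(−3.025) = 0.04856.
C_R = 0.243×3.28/(1.21−0.243) × (0.5447−0.04856) = 0.8242×0.4962 = 0.4089 mol/L.
C_A = C_{A0}e^(−k₁τ) = 1.787 mol/L, so C_S = C_{A0}−C_A−C_R = 1.084 mol/L; C_R/C_S = 0.377.

0.377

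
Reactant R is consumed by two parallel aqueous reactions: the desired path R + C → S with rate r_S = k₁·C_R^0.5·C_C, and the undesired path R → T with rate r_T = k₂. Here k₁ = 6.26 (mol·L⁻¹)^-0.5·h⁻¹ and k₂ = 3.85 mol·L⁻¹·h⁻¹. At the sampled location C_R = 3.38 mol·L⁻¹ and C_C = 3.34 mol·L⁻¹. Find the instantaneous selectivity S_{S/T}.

S_{S/T} = r_S/r_T = (k₁·C_R^0.5·C_C)/(k₂) = (k₁/k₂)·C_R^0.5·C_C.
= (6.26×3.380^0.5×3.340) / (3.85) = 38.44/3.850 = 9.98.

9.98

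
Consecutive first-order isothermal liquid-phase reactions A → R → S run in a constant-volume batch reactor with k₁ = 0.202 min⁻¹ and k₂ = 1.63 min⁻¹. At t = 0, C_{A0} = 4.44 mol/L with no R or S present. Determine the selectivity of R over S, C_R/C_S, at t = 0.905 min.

1.05

Solving the coupled first-order balances gives C_R(t) = [k₁/(k₂−k₁)]·C_{A0}·(e^(−k₁t) − e^(−k₂t)).
e^(−k₁t) = e^(−0.202×0.905) = e^(−0.1828) = 0.8329; e^(−k₂t) = e^(−1.475) = 0.2287.
C_R = 0.202×4.44/(1.63−0.202) × (0.8329−0.2287) = 0.6281×0.6042 = 0.3795 mol/L.
C_A = C_{A0}e^(−k₁t) = 3.698 mol/L, so C_S = C_{A0}−C_A−C_R = 0.3623 mol/L; C_R/C_S = 1.05.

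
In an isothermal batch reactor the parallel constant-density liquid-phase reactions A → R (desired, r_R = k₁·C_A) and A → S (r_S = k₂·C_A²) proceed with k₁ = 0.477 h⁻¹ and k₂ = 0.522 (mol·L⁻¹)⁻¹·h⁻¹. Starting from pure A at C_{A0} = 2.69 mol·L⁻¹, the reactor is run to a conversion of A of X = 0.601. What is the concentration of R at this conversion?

0.544 mol·L⁻¹

C_A = C_{A0}(1−X) = 1.073 mol·L⁻¹.
Along a PFR/batch, dC_R/dC_A = −r_R/(r_R+r_S) = −k₁/(k₁+k₂·C_A).
Integrating from C_{A0} to C_A: C_R = (0.477/0.522)·ln[(0.477+0.522·2.69)/(0.477+0.522·1.07)] = 0.9138·ln(1.881/1.037) = 0.5440 mol·L⁻¹.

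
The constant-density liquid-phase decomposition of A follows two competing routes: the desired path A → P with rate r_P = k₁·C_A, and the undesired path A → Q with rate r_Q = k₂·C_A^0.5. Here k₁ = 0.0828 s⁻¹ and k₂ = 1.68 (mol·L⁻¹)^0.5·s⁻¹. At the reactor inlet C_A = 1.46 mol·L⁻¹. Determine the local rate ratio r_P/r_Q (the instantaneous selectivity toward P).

S_{P/Q} = r_P/r_Q = (k₁·C_A)/(k₂·C_A^0.5) = (k₁/k₂)·C_A^0.5.
= (0.0828×1.460) / (1.68×1.460^0.5) = 0.1209/2.030 = 0.0596.
Since the desired path is higher order in A, keeping C_A high (PFR or concentrated feed) favours P.

0.0596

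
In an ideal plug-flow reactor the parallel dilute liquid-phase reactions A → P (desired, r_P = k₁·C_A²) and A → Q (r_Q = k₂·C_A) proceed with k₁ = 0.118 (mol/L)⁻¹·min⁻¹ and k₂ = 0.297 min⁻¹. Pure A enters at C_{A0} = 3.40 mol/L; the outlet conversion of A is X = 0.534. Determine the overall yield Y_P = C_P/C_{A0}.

C_A = C_{A0}(1−X) = 1.584 mol/L.
Along a PFR/batch, dC_Q/dC_A = −r_Q/(r_P+r_Q) = −k₂/(k₂+k₁·C_A).
Integrating from C_{A0} to C_A: C_Q = (0.297/0.118)·ln[(0.297+0.118·3.40)/(0.297+0.118·1.58)] = 2.517·ln(0.6982/0.4840) = 0.9225 mol/L.
Then C_P = (C_{A0}−C_A) − C_Q = 1.816 − 0.9225 = 0.8931 mol/L.
Y_P = C_P/C_{A0} = 0.8931/3.40 = 0.263.

0.263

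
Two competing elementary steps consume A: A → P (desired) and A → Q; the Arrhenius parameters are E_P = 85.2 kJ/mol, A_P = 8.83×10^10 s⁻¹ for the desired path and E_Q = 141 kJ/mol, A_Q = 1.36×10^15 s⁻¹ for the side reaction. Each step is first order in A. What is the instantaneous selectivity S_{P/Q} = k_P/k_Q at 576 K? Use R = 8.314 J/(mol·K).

7.46

With equal orders, S_{P/Q} = k_P/k_Q = (A_P/A_Q)·exp[(E_Q−E_P)/(RT)].
(E_Q−E_P)/(RT) = (141−85.2)×10³/(8.314×576) = 55800/4789 = 11.65.
k_P/k_Q = (8.83×10^10/1.36×10^15)·exp(11.65) = 6.493×10^-5 × 1.149×10^5 = 7.46.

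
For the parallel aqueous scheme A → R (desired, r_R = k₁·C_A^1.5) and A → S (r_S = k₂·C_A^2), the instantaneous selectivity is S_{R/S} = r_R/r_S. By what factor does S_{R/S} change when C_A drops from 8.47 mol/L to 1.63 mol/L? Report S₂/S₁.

S_{R/S} = (k₁/k₂)·C_A^-0.5, so S₂/S₁ = (C_{A,2}/C_{A,1})^-0.5.
= (1.63/8.47)^(-0.5) = (0.1924)^(-0.5) = 2.28.

2.28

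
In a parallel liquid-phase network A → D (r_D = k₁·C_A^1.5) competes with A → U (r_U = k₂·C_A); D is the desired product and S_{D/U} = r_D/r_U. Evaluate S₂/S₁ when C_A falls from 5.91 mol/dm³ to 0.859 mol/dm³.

S_{D/U} = (k₁/k₂)·C_A^0.5, so S₂/S₁ = (C_{A,2}/C_{A,1})^0.5.
= (0.859/5.91)^0.5 = (0.1453)^0.5 = 0.381.

0.381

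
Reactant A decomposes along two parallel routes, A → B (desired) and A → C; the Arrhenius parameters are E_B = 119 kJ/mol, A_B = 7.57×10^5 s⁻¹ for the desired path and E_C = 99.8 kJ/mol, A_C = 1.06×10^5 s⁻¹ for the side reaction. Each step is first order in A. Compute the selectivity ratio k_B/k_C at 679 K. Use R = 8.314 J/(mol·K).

0.238

With equal orders, S_{B/C} = k_B/k_C = (A_B/A_C)·exp[(E_C−E_B)/(RT)].
(E_C−E_B)/(RT) = (99.8−119)×10³/(8.314×679) = -19200/5645 = -3.401.
k_B/k_C = (7.57×10^5/1.06×10^5)·exp(-3.401) = 7.142 × 0.03334 = 0.238.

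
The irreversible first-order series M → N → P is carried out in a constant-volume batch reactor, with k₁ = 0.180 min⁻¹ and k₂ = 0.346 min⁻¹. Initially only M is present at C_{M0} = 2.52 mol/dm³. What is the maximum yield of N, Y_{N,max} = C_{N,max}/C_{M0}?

0.256

At the optimum, C_{N,max}/C_{M0} = (k₁/k₂)^[k₂/(k₂−k₁)].
= (0.180/0.346)^(0.346/(0.346−0.180)) = (0.5202)^(2.084) = 0.2561.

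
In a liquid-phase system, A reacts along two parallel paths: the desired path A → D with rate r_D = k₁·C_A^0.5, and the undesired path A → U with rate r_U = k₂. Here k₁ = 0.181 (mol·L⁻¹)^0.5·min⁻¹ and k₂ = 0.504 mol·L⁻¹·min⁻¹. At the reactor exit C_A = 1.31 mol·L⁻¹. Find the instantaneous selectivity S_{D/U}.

S_{D/U} = r_D/r_U = (k₁·C_A^0.5)/(k₂) = (k₁/k₂)·C_A^0.5.
= (0.181×1.310^0.5) / (0.504) = 0.2072/0.5040 = 0.411.
Since the desired path is higher order in A, keeping C_A high (PFR or concentrated feed) favours D.

0.411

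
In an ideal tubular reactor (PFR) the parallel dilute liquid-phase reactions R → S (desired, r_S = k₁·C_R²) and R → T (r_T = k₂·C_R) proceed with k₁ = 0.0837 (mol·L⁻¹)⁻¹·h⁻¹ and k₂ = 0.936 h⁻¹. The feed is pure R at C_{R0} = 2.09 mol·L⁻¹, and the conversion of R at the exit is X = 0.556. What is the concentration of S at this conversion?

C_R = C_{R0}(1−X) = 0.9280 mol·L⁻¹.
Along a PFR/batch, dC_T/dC_R = −r_T/(r_S+r_T) = −k₂/(k₂+k₁·C_R).
Integrating from C_{R0} to C_R: C_T = (0.936/0.0837)·ln[(0.936+0.0837·2.09)/(0.936+0.0837·0.928)] = 11.18·ln(1.111/1.014) = 1.025 mol·L⁻¹.
Then C_S = (C_{R0}−C_R) − C_T = 1.162 − 1.025 = 0.1374 mol·L⁻¹.

0.137 mol·L⁻¹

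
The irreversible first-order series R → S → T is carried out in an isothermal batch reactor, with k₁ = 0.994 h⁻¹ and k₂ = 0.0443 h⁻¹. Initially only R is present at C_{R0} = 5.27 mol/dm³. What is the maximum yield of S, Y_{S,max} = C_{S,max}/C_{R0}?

At the optimum, C_{S,max}/C_{R0} = (k₁/k₂)^[k₂/(k₂−k₁)].
= (0.994/0.0443)^(0.0443/(0.0443−0.994)) = (22.44)^(-0.04665) = 0.8649.

0.865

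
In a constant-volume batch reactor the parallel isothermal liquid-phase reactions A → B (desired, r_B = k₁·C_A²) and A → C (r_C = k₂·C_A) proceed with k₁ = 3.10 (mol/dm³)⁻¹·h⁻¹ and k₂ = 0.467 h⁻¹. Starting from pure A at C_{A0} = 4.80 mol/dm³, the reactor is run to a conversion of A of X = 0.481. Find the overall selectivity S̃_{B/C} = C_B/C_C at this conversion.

C_A = C_{A0}(1−X) = 2.491 mol/dm³.
Along a PFR/batch, dC_C/dC_A = −r_C/(r_B+r_C) = −k₂/(k₂+k₁·C_A).
Integrating from C_{A0} to C_A: C_C = (0.467/3.10)·ln[(0.467+3.10·4.80)/(0.467+3.10·2.49)] = 0.1506·ln(15.35/8.190) = 0.09461 mol/dm³.
Then C_B = (C_{A0}−C_A) − C_C = 2.309 − 0.09461 = 2.214 mol/dm³.
S̃_{B/C} = C_B/C_C = 2.214/0.09461 = 23.4.

23.4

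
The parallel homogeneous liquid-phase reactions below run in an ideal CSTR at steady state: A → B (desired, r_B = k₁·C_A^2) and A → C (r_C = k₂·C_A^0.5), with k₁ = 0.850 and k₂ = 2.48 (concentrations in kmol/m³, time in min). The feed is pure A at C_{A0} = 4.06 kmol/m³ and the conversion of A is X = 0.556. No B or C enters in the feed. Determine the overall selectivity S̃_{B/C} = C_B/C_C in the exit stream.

Exit C_A = C_{A0}(1−X) = 4.06×0.444 = 1.803 kmol/m³.
Rates in a CSTR are evaluated at the outlet concentration: r_B = 0.850×1.803^2 = 2.762, r_C = 2.48×1.803^0.5 = 3.330.
Overall selectivity = C_B/C_C = r_Bτ/(r_Cτ) = r_B/r_C = 0.830.

0.830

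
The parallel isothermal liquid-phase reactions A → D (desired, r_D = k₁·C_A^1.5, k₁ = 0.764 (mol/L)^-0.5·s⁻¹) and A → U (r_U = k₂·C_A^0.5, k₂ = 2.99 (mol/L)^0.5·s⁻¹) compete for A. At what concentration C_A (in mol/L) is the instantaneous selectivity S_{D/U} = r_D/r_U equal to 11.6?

S_{D/U} = (k₁/k₂)·C_A ⇒ C_A = S·k₂/k₁.
= 11.6×2.99/0.764 = 45.4 mol/L.

45.4 mol/L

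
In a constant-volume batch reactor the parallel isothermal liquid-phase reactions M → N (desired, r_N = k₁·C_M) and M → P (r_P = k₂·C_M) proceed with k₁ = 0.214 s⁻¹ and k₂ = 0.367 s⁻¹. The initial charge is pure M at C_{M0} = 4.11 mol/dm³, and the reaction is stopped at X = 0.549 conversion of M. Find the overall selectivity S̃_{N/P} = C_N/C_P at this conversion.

0.583

C_M = C_{M0}(1−X) = 1.854 mol/dm³.
Both paths are first order in M, so the instantaneous fraction to N is constant: dC_N/d(−C_M) = k₁/(k₁+k₂) = 0.3683.
C_N = 0.3683·(C_{M0}−C_M) = 0.3683×2.256 = 0.831 mol/dm³.
C_P = (C_{M0}−C_M)−C_N = 1.425 mol/dm³; S̃_{N/P} = 0.8311/1.425 = 0.583.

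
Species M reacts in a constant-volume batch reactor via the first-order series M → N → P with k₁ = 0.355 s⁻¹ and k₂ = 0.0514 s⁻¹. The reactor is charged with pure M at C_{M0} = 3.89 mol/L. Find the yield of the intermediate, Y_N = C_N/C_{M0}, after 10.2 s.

The intermediate concentration in a first-order A→B→C sequence is C_N = k₁C_{M0}(e^(−k₁t) − e^(−k₂t))/(k₂−k₁).
e^(−k₁t) = e^(−0.355×10.2) = e^(−3.621) = 0.02676; e^(−k₂t) = e^(−0.5243) = 0.5920.
C_N = 0.355×3.89/(0.0514−0.355) × (0.02676−0.5920) = (-4.549)×(-0.5652) = 2.571 mol/L.
Y_N = C_N/C_{M0} = 2.571/3.89 = 0.661.

0.661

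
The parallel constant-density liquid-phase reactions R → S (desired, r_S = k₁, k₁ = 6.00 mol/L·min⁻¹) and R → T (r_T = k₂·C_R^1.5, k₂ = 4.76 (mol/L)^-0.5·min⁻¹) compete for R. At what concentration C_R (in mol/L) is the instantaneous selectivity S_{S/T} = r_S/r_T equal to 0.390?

2.19 mol/L

S_{S/T} = (k₁/k₂)·C_R^-1.5 ⇒ C_R = (S·k₂/k₁)^(1/(-1.5)).
= (0.390×4.76/6.00)^(-0.6667) = (0.3094)^(-0.6667) = 2.19 mol/L.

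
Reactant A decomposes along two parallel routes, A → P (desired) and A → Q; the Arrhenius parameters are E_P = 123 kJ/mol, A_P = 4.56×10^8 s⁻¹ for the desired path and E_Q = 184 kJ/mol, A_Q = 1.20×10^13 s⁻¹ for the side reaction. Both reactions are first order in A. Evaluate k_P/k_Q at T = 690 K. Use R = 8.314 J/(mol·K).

Since both paths have the same order in A, the concentration cancels and S_{P/Q} = k_P/k_Q = (A_P/A_Q)·exp[(E_Q−E_P)/(RT)].
(E_Q−E_P)/(RT) = (184−123)×10³/(8.314×690) = 61000/5737 = 10.63.
k_P/k_Q = (4.56×10^8/1.20×10^13)·exp(10.63) = 3.800×10^-5 × 41497 = 1.58.

1.58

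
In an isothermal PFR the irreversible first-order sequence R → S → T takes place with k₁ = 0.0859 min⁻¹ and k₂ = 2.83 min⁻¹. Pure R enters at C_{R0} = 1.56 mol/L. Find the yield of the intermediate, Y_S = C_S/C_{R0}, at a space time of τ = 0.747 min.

0.0256

Solving the coupled first-order balances gives C_S(τ) = [k₁/(k₂−k₁)]·C_{R0}·(e^(−k₁τ) − e^(−k₂τ)).
e^(−k₁τ) = e^(−0.0859×0.747) = e^(−0.06417) = 0.9378; e^(−k₂τ) = e^(−2.114) = 0.1208.
C_S = 0.0859×1.56/(2.83−0.0859) × (0.9378−0.1208) = 0.04883×0.8171 = 0.03990 mol/L.
Y_S = C_S/C_{R0} = 0.03990/1.56 = 0.0256.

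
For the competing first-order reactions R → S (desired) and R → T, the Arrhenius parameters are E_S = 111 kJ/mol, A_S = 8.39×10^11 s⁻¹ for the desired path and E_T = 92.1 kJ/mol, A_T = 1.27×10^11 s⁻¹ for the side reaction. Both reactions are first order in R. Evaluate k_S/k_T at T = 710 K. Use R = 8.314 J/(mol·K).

0.269

Since both paths have the same order in R, the concentration cancels and S_{S/T} = k_S/k_T = (A_S/A_T)·exp[(E_T−E_S)/(RT)].
(E_T−E_S)/(RT) = (92.1−111)×10³/(8.314×710) = -18900/5903 = -3.202.
k_S/k_T = (8.39×10^11/1.27×10^11)·exp(-3.202) = 6.606 × 0.04069 = 0.269.
Since E_S > E_T, raising the temperature improves selectivity toward S.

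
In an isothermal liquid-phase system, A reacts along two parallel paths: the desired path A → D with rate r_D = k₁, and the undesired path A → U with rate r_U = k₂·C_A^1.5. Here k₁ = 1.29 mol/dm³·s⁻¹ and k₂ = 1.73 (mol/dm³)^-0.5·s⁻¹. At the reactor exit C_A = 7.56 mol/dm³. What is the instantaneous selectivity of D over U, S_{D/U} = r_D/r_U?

0.0359

S_{D/U} = r_D/r_U = (k₁)/(k₂·C_A^1.5) = (k₁/k₂)·C_A^-1.5.
= (1.29) / (1.73×7.560^1.5) = 1.290/35.96 = 0.0359.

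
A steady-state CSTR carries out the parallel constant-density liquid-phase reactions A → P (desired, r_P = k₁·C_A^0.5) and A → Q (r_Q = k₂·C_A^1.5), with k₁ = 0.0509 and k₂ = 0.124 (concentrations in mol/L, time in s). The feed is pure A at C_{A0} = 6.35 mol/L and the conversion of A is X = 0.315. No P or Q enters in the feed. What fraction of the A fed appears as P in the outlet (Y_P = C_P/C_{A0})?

0.0272

Exit C_A = C_{A0}(1−X) = 6.35×0.685 = 4.350 mol/L.
In a CSTR the entire volume is at exit conditions, so r_P = 0.0509×4.350^0.5 = 0.1062 and r_Q = 0.124×4.350^1.5 = 1.125.
Fraction of consumed A going to P: r_P/(r_P+r_Q) = 0.08623.
C_P = 0.08623·C_{A0}·X = 0.08623×6.35×0.315 = 0.172 mol/L; Y_P = C_P/C_{A0} = 0.0272.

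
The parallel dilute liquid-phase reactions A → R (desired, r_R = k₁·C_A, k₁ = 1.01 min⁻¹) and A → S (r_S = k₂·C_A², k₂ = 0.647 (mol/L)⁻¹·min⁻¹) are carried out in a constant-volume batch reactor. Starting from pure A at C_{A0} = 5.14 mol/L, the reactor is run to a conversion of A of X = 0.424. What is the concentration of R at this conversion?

0.614 mol/L

C_A = C_{A0}(1−X) = 2.961 mol/L.
Along a PFR/batch, dC_R/dC_A = −r_R/(r_R+r_S) = −k₁/(k₁+k₂·C_A).
Integrating from C_{A0} to C_A: C_R = (1.01/0.647)·ln[(1.01+0.647·5.14)/(1.01+0.647·2.96)] = 1.561·ln(4.336/2.926) = 0.6141 mol/L.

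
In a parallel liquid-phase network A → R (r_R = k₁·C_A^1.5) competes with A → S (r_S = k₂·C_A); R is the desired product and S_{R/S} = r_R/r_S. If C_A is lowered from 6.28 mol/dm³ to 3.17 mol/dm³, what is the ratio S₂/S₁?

0.710

S_{R/S} = (k₁/k₂)·C_A^0.5, so S₂/S₁ = (C_{A,2}/C_{A,1})^0.5.
= (3.17/6.28)^0.5 = (0.5048)^0.5 = 0.710.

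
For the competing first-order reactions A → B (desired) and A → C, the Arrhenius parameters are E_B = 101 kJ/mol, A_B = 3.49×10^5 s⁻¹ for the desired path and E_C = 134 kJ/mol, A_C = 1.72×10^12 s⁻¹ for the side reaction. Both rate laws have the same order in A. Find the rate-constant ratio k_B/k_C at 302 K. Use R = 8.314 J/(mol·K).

0.104

With equal orders, S_{B/C} = k_B/k_C = (A_B/A_C)·exp[(E_C−E_B)/(RT)].
(E_C−E_B)/(RT) = (134−101)×10³/(8.314×302) = 33000/2511 = 13.14.
k_B/k_C = (3.49×10^5/1.72×10^12)·exp(13.14) = 2.029×10^-7 × 5.105×10^5 = 0.104.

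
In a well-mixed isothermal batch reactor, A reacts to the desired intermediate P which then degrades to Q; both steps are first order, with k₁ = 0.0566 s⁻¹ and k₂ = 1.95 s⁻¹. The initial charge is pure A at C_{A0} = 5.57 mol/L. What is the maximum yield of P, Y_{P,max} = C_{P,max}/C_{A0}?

At the optimum, C_{P,max}/C_{A0} = (k₁/k₂)^[k₂/(k₂−k₁)].
= (0.0566/1.95)^(1.95/(1.95−0.0566)) = (0.02903)^(1.030) = 0.02611.

0.0261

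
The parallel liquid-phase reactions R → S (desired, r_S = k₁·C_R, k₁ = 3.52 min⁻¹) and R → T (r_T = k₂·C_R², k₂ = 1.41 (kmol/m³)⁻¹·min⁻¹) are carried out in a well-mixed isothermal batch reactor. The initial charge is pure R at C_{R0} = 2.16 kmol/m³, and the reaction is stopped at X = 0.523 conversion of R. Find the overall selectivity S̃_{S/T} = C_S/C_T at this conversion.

C_R = C_{R0}(1−X) = 1.030 kmol/m³.
Along a PFR/batch, dC_S/dC_R = −r_S/(r_S+r_T) = −k₁/(k₁+k₂·C_R).
Integrating from C_{R0} to C_R: C_S = (3.52/1.41)·ln[(3.52+1.41·2.16)/(3.52+1.41·1.03)] = 2.496·ln(6.566/4.973) = 0.6937 kmol/m³.
C_T = (C_{R0}−C_R)−C_S = 0.4360 kmol/m³; S̃_{S/T} = 0.6937/0.4360 = 1.59.

1.59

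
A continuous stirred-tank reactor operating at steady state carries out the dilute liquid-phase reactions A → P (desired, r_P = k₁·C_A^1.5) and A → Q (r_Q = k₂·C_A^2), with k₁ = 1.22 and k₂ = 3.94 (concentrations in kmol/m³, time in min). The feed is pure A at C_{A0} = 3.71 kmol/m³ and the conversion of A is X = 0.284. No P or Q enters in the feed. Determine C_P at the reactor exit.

Exit C_A = C_{A0}(1−X) = 3.71×0.716 = 2.656 kmol/m³.
Rates in a CSTR are evaluated at the outlet concentration: r_P = 1.22×2.656^1.5 = 5.282, r_Q = 3.94×2.656^2 = 27.80.
Fraction of consumed A going to P: r_P/(r_P+r_Q) = 0.1597.
C_P = 0.1597·C_{A0}·X = 0.1597×3.71×0.284 = 0.168 kmol/m³.

0.168 kmol/m³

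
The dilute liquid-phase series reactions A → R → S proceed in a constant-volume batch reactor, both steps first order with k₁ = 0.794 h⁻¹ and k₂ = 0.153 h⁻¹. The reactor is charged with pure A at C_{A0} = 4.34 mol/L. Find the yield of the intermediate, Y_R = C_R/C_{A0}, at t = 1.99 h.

0.658

Solving the coupled first-order balances gives C_R(t) = [k₁/(k₂−k₁)]·C_{A0}·(e^(−k₁t) − e^(−k₂t)).
e^(−k₁t) = e^(−0.794×1.99) = e^(−1.580) = 0.2060; e^(−k₂t) = e^(−0.3045) = 0.7375.
C_R = 0.794×4.34/(0.153−0.794) × (0.2060−0.7375) = (-5.376)×(-0.5316) = 2.858 mol/L.
Y_R = C_R/C_{A0} = 2.858/4.34 = 0.658.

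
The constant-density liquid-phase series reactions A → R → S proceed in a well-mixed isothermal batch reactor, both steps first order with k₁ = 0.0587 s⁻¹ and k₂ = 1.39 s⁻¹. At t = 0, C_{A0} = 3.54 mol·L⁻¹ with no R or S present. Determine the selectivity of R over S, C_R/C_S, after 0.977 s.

Solving the coupled first-order balances gives C_R(t) = [k₁/(k₂−k₁)]·C_{A0}·(e^(−k₁t) − e^(−k₂t)).
e^(−k₁t) = e^(−0.0587×0.977) = e^(−0.05735) = 0.9443; e^(−k₂t) = e^(−1.358) = 0.2572.
C_R = 0.0587×3.54/(1.39−0.0587) × (0.9443−0.2572) = 0.1561×0.6871 = 0.1072 mol·L⁻¹.
C_A = C_{A0}e^(−k₁t) = 3.343 mol·L⁻¹, so C_S = C_{A0}−C_A−C_R = 0.09006 mol·L⁻¹; C_R/C_S = 1.19.

1.19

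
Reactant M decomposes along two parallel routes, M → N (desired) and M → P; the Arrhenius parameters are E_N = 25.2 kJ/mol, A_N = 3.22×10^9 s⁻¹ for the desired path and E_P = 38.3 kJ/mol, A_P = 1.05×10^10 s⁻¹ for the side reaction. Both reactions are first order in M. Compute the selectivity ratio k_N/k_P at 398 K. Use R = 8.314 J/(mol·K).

k_N/k_P = (A_N/A_P)·exp[−(E_N−E_P)/(RT)] = (A_N/A_P)·exp[(E_P−E_N)/(RT)].
(E_P−E_N)/(RT) = (38.3−25.2)×10³/(8.314×398) = 13100/3309 = 3.959.
k_N/k_P = (3.22×10^9/1.05×10^10)·exp(3.959) = 0.3067 × 52.40 = 16.1.
Since E_N < E_P, lowering the temperature improves selectivity toward N.

16.1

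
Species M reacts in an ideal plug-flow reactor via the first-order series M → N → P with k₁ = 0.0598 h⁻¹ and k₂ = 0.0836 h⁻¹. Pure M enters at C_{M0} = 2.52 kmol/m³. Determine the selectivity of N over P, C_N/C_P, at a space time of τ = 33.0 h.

0.283

The intermediate concentration in a first-order A→B→C sequence is C_N = k₁C_{M0}(e^(−k₁τ) − e^(−k₂τ))/(k₂−k₁).
e^(−k₁τ) = e^(−0.0598×33.0) = e^(−1.973) = 0.1390; e^(−k₂τ) = e^(−2.759) = 0.06337.
C_N = 0.0598×2.52/(0.0836−0.0598) × (0.1390−0.06337) = 6.332×0.07562 = 0.4788 kmol/m³.
C_M = C_{M0}e^(−k₁τ) = 0.3502 kmol/m³, so C_P = C_{M0}−C_M−C_N = 1.691 kmol/m³; C_N/C_P = 0.283.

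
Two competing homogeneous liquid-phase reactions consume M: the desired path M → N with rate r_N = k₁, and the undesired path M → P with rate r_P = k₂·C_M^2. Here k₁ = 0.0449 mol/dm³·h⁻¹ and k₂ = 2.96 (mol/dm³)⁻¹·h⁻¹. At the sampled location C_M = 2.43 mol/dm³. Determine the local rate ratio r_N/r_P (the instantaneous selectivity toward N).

0.00257

S_{N/P} = r_N/r_P = (k₁)/(k₂·C_M^2) = (k₁/k₂)·C_M^-2.
= (0.0449) / (2.96×2.430^2) = 0.04490/17.48 = 0.00257.
The undesired path is higher order in M, so low C_M (CSTR or dilute feed) favours N.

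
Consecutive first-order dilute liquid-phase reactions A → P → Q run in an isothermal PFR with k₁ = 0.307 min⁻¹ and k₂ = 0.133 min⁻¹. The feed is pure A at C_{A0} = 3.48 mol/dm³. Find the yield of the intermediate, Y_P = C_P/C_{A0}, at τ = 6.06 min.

0.514

For first-order series with pure A initially, C_P(τ) = k₁C_{A0}/(k₂−k₁)·(e^(−k₁τ) − e^(−k₂τ)).
e^(−k₁τ) = e^(−0.307×6.06) = e^(−1.860) = 0.1556; e^(−k₂τ) = e^(−0.8060) = 0.4466.
C_P = 0.307×3.48/(0.133−0.307) × (0.1556−0.4466) = (-6.140)×(-0.2910) = 1.787 mol/dm³.
Y_P = C_P/C_{A0} = 1.787/3.48 = 0.514.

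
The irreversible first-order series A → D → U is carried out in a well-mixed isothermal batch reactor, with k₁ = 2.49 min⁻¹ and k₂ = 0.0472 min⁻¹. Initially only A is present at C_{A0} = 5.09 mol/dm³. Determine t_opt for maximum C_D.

For first-order series the maximum of C_D occurs at t_opt = ln(k₂/k₁)/(k₂−k₁).
= ln(0.0472/2.49)/(0.0472−2.49) = ln(0.01896)/-2.443 = -3.966/-2.443 = 1.62 min.

1.62 min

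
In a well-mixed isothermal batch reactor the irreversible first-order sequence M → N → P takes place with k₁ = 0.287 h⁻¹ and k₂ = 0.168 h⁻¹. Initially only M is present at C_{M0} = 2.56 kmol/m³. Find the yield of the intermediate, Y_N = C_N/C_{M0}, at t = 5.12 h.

0.466

The intermediate concentration in a first-order A→B→C sequence is C_N = k₁C_{M0}(e^(−k₁t) − e^(−k₂t))/(k₂−k₁).
e^(−k₁t) = e^(−0.287×5.12) = e^(−1.469) = 0.2301; e^(−k₂t) = e^(−0.8602) = 0.4231.
C_N = 0.287×2.56/(0.168−0.287) × (0.2301−0.4231) = (-6.174)×(-0.1930) = 1.192 kmol/m³.
Y_N = C_N/C_{M0} = 1.192/2.56 = 0.466.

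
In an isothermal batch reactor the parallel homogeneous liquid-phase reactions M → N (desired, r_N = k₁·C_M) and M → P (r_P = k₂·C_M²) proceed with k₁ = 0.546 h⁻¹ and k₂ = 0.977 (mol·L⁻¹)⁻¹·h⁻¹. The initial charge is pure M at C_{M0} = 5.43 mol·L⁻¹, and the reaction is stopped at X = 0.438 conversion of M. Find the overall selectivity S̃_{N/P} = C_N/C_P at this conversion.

C_M = C_{M0}(1−X) = 3.052 mol·L⁻¹.
Along a PFR/batch, dC_N/dC_M = −r_N/(r_N+r_P) = −k₁/(k₁+k₂·C_M).
Integrating from C_{M0} to C_M: C_N = (0.546/0.977)·ln[(0.546+0.977·5.43)/(0.546+0.977·3.05)] = 0.5589·ln(5.851/3.527) = 0.2828 mol·L⁻¹.
C_P = (C_{M0}−C_M)−C_N = 2.096 mol·L⁻¹; S̃_{N/P} = 0.2828/2.096 = 0.135.

0.135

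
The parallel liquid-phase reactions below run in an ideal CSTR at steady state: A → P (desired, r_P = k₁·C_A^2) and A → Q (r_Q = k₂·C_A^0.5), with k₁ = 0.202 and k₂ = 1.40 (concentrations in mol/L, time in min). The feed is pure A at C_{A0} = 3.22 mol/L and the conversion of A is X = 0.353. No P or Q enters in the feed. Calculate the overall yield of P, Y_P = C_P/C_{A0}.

Exit C_A = C_{A0}(1−X) = 3.22×0.647 = 2.083 mol/L.
A CSTR operates uniformly at the exit composition, giving r_P = 0.8767 and r_Q = 2.021 (each k·C_A^n at C_A = 2.083).
Fraction of consumed A going to P: r_P/(r_P+r_Q) = 0.3026.
C_P = 0.3026·C_{A0}·X = 0.3026×3.22×0.353 = 0.344 mol/L; Y_P = C_P/C_{A0} = 0.107.

0.107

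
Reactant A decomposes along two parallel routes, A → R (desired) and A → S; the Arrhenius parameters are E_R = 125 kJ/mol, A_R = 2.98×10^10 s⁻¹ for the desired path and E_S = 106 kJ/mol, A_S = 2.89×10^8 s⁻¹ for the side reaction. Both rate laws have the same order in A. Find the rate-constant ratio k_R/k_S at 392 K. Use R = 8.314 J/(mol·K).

0.303

k_R/k_S = (A_R/A_S)·exp[−(E_R−E_S)/(RT)] = (A_R/A_S)·exp[(E_S−E_R)/(RT)].
(E_S−E_R)/(RT) = (106−125)×10³/(8.314×392) = -19000/3259 = -5.830.
k_R/k_S = (2.98×10^10/2.89×10^8)·exp(-5.830) = 103.1 × 0.002939 = 0.303.
Since E_R > E_S, raising the temperature improves selectivity toward R.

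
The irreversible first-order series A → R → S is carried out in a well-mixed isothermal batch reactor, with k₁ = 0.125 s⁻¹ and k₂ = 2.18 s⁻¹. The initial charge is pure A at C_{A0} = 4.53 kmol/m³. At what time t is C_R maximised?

1.39 s

Setting dC_R/dt = 0 gives t_opt = ln(k₂/k₁)/(k₂−k₁).
= ln(2.18/0.125)/(2.18−0.125) = ln(17.44)/2.055 = 2.859/2.055 = 1.39 s.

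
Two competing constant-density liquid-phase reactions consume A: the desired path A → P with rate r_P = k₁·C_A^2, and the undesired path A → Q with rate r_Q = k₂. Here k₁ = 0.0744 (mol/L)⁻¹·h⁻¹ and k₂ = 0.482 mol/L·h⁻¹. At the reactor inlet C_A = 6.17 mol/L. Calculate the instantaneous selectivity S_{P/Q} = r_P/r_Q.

5.88

S_{P/Q} = r_P/r_Q = (k₁·C_A^2)/(k₂) = (k₁/k₂)·C_A^2.
= (0.0744×6.170^2) / (0.482) = 2.832/0.4820 = 5.88.
Since the desired path is higher order in A, keeping C_A high (PFR or concentrated feed) favours P.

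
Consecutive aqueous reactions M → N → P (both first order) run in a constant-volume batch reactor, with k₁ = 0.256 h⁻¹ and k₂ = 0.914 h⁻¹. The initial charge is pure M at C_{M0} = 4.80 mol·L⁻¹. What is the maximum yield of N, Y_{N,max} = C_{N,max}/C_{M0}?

0.171

For a first-order series the maximum intermediate yield is C_{N,max}/C_{M0} = (k₁/k₂)^[k₂/(k₂−k₁)].
= (0.256/0.914)^(0.914/(0.914−0.256)) = (0.2801)^(1.389) = 0.1707.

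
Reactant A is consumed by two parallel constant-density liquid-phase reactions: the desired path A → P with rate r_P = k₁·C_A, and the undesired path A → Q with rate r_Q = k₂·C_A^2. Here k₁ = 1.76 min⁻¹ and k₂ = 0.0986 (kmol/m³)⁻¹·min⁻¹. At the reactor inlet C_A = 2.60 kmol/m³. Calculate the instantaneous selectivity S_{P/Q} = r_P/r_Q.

6.87

S_{P/Q} = r_P/r_Q = (k₁·C_A)/(k₂·C_A^2) = (k₁/k₂)·C_A⁻¹.
= (1.76×2.600) / (0.0986×2.600^2) = 4.576/0.6665 = 6.87.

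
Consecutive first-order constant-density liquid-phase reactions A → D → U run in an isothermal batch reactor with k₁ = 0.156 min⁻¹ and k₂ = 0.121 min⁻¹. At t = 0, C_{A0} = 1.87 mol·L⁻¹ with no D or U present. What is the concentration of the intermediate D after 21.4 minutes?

0.330 mol·L⁻¹

Solving the coupled first-order balances gives C_D(t) = [k₁/(k₂−k₁)]·C_{A0}·(e^(−k₁t) − e^(−k₂t)).
e^(−k₁t) = e^(−0.156×21.4) = e^(−3.338) = 0.03549; e^(−k₂t) = e^(−2.589) = 0.07507.
C_D = 0.156×1.87/(0.121−0.156) × (0.03549−0.07507) = (-8.335)×(-0.03957) = 0.3298 mol·L⁻¹.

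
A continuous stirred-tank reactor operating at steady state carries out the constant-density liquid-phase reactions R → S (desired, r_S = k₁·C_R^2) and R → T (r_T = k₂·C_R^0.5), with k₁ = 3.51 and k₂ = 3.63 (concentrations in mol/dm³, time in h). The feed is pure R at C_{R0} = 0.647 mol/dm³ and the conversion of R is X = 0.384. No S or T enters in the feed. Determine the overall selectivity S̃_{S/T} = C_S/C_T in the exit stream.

Exit C_R = C_{R0}(1−X) = 0.647×0.616 = 0.3986 mol/dm³.
Rates in a CSTR are evaluated at the outlet concentration: r_S = 3.51×0.3986^2 = 0.5575, r_T = 3.63×0.3986^0.5 = 2.292.
Overall selectivity = C_S/C_T = r_Sτ/(r_Tτ) = r_S/r_T = 0.243.

0.243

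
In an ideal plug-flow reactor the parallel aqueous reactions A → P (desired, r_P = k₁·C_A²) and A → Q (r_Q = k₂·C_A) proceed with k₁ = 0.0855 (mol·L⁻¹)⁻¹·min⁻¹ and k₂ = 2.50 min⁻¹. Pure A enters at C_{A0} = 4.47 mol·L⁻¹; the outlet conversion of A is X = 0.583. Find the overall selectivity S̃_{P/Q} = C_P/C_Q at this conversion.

0.108

C_A = C_{A0}(1−X) = 1.864 mol·L⁻¹.
Along a PFR/batch, dC_Q/dC_A = −r_Q/(r_P+r_Q) = −k₂/(k₂+k₁·C_A).
Integrating from C_{A0} to C_A: C_Q = (2.50/0.0855)·ln[(2.50+0.0855·4.47)/(2.50+0.0855·1.86)] = 29.24·ln(2.882/2.659) = 2.353 mol·L⁻¹.
Then C_P = (C_{A0}−C_A) − C_Q = 2.606 − 2.353 = 0.2534 mol·L⁻¹.
S̃_{P/Q} = C_P/C_Q = 0.2534/2.353 = 0.108.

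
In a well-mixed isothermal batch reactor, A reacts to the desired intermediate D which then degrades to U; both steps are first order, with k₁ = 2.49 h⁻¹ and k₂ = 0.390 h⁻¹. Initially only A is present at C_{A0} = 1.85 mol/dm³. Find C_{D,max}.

Evaluating C_D at t_opt = ln(k₂/k₁)/(k₂−k₁) gives C_{D,max}/C_{A0} = (k₁/k₂)^[k₂/(k₂−k₁)].
= (2.49/0.390)^(0.390/(0.390−2.49)) = (6.385)^(-0.1857) = 0.7087.
C_{D,max} = 0.7087×1.85 = 1.31 mol/dm³.

1.31 mol/dm³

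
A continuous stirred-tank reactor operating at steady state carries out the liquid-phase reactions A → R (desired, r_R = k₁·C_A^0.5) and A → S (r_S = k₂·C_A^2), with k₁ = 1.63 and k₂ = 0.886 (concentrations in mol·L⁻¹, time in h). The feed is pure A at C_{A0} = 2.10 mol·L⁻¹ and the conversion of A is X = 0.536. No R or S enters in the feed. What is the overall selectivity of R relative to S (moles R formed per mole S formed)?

Exit C_A = C_{A0}(1−X) = 2.10×0.464 = 0.9744 mol·L⁻¹.
Rates in a CSTR are evaluated at the outlet concentration: r_R = 1.63×0.9744^0.5 = 1.609, r_S = 0.886×0.9744^2 = 0.8412.
Overall selectivity = C_R/C_S = r_Rτ/(r_Sτ) = r_R/r_S = 1.91.

1.91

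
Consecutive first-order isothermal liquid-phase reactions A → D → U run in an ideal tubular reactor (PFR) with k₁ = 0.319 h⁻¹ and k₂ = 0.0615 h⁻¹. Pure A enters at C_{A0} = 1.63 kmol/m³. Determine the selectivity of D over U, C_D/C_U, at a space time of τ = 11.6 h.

1.44

Solving the coupled first-order balances gives C_D(τ) = [k₁/(k₂−k₁)]·C_{A0}·(e^(−k₁τ) − e^(−k₂τ)).
e^(−k₁τ) = e^(−0.319×11.6) = e^(−3.700) = 0.02471; e^(−k₂τ) = e^(−0.7134) = 0.4900.
C_D = 0.319×1.63/(0.0615−0.319) × (0.02471−0.4900) = (-2.019)×(-0.4653) = 0.9395 kmol/m³.
C_A = C_{A0}e^(−k₁τ) = 0.04028 kmol/m³, so C_U = C_{A0}−C_A−C_D = 0.6502 kmol/m³; C_D/C_U = 1.44.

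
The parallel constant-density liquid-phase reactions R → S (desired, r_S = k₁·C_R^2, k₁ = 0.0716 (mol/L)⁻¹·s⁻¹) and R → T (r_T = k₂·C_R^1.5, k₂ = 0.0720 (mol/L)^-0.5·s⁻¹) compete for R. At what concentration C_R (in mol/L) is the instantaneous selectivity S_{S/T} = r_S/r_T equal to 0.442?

S_{S/T} = (k₁/k₂)·C_R^0.5 ⇒ C_R = (S·k₂/k₁)^(2).
= (0.442×0.0720/0.0716)^(2) = (0.4445)^(2) = 0.198 mol/L.

0.198 mol/L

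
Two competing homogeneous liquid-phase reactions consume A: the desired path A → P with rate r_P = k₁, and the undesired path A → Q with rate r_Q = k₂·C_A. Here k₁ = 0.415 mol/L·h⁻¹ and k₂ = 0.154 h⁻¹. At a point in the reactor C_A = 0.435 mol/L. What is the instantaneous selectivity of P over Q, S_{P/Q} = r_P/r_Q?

S_{P/Q} = r_P/r_Q = (k₁)/(k₂·C_A) = (k₁/k₂)·C_A⁻¹.
= (0.415) / (0.154×0.4350) = 0.4150/0.06699 = 6.19.
The undesired path is higher order in A, so low C_A (CSTR or dilute feed) favours P.

6.19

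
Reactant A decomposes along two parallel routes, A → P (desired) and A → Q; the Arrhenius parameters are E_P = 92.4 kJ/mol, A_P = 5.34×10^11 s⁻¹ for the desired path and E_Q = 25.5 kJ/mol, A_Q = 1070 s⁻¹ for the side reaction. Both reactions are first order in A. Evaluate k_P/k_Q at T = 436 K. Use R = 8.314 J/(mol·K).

Since both paths have the same order in A, the concentration cancels and S_{P/Q} = k_P/k_Q = (A_P/A_Q)·exp[(E_Q−E_P)/(RT)].
(E_Q−E_P)/(RT) = (25.5−92.4)×10³/(8.314×436) = -66900/3625 = -18.46.
k_P/k_Q = (5.34×10^11/1070)·exp(-18.46) = 4.991×10^8 × 9.656×10^-9 = 4.82.

4.82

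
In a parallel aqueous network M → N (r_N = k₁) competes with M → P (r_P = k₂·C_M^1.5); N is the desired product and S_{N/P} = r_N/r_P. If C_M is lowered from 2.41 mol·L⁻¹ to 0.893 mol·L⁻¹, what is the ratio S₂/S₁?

S_{N/P} = (k₁/k₂)·C_M^-1.5, so S₂/S₁ = (C_{M,2}/C_{M,1})^-1.5.
= (0.893/2.41)^(-1.5) = (0.3705)^(-1.5) = 4.43.
Selectivity toward N rises as C_M falls — low-concentration operation is favoured.

4.43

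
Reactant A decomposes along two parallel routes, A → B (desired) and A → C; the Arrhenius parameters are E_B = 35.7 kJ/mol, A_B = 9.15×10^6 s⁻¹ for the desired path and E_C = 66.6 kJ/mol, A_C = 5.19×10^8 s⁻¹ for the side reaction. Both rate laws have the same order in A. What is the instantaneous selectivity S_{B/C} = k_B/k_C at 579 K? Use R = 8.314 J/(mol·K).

10.8

With equal orders, S_{B/C} = k_B/k_C = (A_B/A_C)·exp[(E_C−E_B)/(RT)].
(E_C−E_B)/(RT) = (66.6−35.7)×10³/(8.314×579) = 30900/4814 = 6.419.
k_B/k_C = (9.15×10^6/5.19×10^8)·exp(6.419) = 0.01763 × 613.4 = 10.8.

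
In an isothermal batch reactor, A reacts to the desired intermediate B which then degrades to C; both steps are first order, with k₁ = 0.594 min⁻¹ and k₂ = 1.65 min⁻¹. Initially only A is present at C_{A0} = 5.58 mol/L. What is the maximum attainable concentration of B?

Evaluating C_B at t_opt = ln(k₂/k₁)/(k₂−k₁) gives C_{B,max}/C_{A0} = (k₁/k₂)^[k₂/(k₂−k₁)].
= (0.594/1.65)^(1.65/(1.65−0.594)) = (0.3600)^(1.562) = 0.2026.
C_{B,max} = 0.2026×5.58 = 1.13 mol/L.

1.13 mol/L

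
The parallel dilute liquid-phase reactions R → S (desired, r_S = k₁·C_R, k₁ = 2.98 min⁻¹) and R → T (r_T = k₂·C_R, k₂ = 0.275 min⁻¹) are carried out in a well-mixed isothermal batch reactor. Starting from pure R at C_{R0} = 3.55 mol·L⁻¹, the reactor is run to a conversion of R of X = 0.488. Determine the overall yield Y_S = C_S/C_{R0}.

C_R = C_{R0}(1−X) = 1.818 mol·L⁻¹.
Both paths are first order in R, so the instantaneous fraction to S is constant: dC_S/d(−C_R) = k₁/(k₁+k₂) = 0.9155.
C_S = 0.9155·(C_{R0}−C_R) = 0.9155×1.732 = 1.59 mol·L⁻¹.
Y_S = C_S/C_{R0} = 1.586/3.55 = 0.447.

0.447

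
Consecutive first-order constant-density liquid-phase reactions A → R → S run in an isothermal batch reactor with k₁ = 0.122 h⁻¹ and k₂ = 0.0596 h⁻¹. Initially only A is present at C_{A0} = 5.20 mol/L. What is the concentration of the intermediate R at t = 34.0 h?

1.18 mol/L

For first-order series with pure A initially, C_R(t) = k₁C_{A0}/(k₂−k₁)·(e^(−k₁t) − e^(−k₂t)).
e^(−k₁t) = e^(−0.122×34.0) = e^(−4.148) = 0.01580; e^(−k₂t) = e^(−2.026) = 0.1318.
C_R = 0.122×5.20/(0.0596−0.122) × (0.01580−0.1318) = (-10.17)×(-0.1160) = 1.179 mol/L.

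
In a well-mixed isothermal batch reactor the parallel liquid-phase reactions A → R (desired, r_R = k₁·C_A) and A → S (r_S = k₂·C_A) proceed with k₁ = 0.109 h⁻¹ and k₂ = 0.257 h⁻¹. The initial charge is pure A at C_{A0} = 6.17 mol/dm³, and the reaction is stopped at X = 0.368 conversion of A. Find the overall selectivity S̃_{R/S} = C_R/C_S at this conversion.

C_A = C_{A0}(1−X) = 3.899 mol/dm³.
Both paths are first order in A, so the instantaneous fraction to R is constant: dC_R/d(−C_A) = k₁/(k₁+k₂) = 0.2978.
C_R = 0.2978·(C_{A0}−C_A) = 0.2978×2.271 = 0.676 mol/dm³.
C_S = (C_{A0}−C_A)−C_R = 1.594 mol/dm³; S̃_{R/S} = 0.6762/1.594 = 0.424.

0.424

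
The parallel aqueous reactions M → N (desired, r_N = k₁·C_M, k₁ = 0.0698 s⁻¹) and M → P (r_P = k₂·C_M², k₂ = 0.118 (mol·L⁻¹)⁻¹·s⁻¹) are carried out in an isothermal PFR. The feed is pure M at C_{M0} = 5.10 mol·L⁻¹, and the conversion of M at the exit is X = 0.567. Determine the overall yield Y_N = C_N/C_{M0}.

C_M = C_{M0}(1−X) = 2.208 mol·L⁻¹.
Along a PFR/batch, dC_N/dC_M = −r_N/(r_N+r_P) = −k₁/(k₁+k₂·C_M).
Integrating from C_{M0} to C_M: C_N = (0.0698/0.118)·ln[(0.0698+0.118·5.10)/(0.0698+0.118·2.21)] = 0.5915·ln(0.6716/0.3304) = 0.4196 mol·L⁻¹.
Y_N = C_N/C_{M0} = 0.4196/5.10 = 0.0823.

0.0823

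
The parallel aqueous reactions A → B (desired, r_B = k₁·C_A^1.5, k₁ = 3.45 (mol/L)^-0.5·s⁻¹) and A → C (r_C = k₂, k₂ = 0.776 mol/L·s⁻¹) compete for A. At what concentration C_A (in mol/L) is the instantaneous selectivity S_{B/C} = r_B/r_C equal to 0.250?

0.147 mol/L

S_{B/C} = (k₁/k₂)·C_A^1.5 ⇒ C_A = (S·k₂/k₁)^(1/1.5).
= (0.250×0.776/3.45)^(0.6667) = (0.05623)^(0.6667) = 0.147 mol/L.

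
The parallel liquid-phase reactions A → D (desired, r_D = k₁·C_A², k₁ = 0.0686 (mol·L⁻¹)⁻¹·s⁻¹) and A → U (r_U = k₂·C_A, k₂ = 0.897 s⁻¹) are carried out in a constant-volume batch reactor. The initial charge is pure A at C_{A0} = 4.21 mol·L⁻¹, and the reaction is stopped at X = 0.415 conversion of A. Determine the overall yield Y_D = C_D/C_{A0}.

0.0841

C_A = C_{A0}(1−X) = 2.463 mol·L⁻¹.
Along a PFR/batch, dC_U/dC_A = −r_U/(r_D+r_U) = −k₂/(k₂+k₁·C_A).
Integrating from C_{A0} to C_A: C_U = (0.897/0.0686)·ln[(0.897+0.0686·4.21)/(0.897+0.0686·2.46)] = 13.08·ln(1.186/1.066) = 1.393 mol·L⁻¹.
Then C_D = (C_{A0}−C_A) − C_U = 1.747 − 1.393 = 0.3539 mol·L⁻¹.
Y_D = C_D/C_{A0} = 0.3539/4.21 = 0.0841.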